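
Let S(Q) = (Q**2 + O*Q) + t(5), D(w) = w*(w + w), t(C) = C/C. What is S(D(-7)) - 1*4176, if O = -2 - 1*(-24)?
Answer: 7585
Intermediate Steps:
t(C) = 1
O = 22 (O = -2 + 24 = 22)
D(w) = 2*w**2 (D(w) = w*(2*w) = 2*w**2)
S(Q) = 1 + Q**2 + 22*Q (S(Q) = (Q**2 + 22*Q) + 1 = 1 + Q**2 + 22*Q)
S(D(-7)) - 1*4176 = (1 + (2*(-7)**2)**2 + 22*(2*(-7)**2)) - 1*4176 = (1 + (2*49)**2 + 22*(2*49)) - 4176 = (1 + 98**2 + 22*98) - 4176 = (1 + 9604 + 2156) - 4176 = 11761 - 4176 = 7585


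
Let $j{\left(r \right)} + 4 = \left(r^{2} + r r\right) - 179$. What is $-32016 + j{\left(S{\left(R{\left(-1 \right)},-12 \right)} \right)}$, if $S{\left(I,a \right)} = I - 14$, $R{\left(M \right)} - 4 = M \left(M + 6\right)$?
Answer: $-31749$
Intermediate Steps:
$R{\left(M \right)} = 4 + M \left(6 + M\right)$ ($R{\left(M \right)} = 4 + M \left(M + 6\right) = 4 + M \left(6 + M\right)$)
$S{\left(I,a \right)} = -14 + I$
$j{\left(r \right)} = -183 + 2 r^{2}$ ($j{\left(r \right)} = -4 - \left(179 - r^{2} - r r\right) = -4 + \left(\left(r^{2} + r^{2}\right) - 179\right) = -4 + \left(2 r^{2} - 179\right) = -4 + \left(-179 + 2 r^{2}\right) = -183 + 2 r^{2}$)
$-32016 + j{\left(S{\left(R{\left(-1 \right)},-12 \right)} \right)} = -32016 - \left(183 - 2 \left(-14 + \left(4 + \left(-1\right)^{2} + 6 \left(-1\right)\right)\right)^{2}\right) = -32016 - \left(183 - 2 \left(-14 + \left(4 + 1 - 6\right)\right)^{2}\right) = -32016 - \left(183 - 2 \left(-14 - 1\right)^{2}\right) = -32016 - \left(183 - 2 \left(-15\right)^{2}\right) = -32016 + \left(-183 + 2 \cdot 225\right) = -32016 + \left(-183 + 450\right) = -32016 + 267 = -31749$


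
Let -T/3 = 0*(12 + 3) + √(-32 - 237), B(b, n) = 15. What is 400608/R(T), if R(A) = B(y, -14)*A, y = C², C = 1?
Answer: 44512*I*√269/1345 ≈ 542.79*I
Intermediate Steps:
y = 1 (y = 1² = 1)
T = -3*I*√269 (T = -3*(0*(12 + 3) + √(-32 - 237)) = -3*(0*15 + √(-269)) = -3*(0 + I*√269) = -3*I*√269 ≈ -49.204*I)
R(A) = 15*A
400608/R(T) = 400608/((15*(-3*I*√269))) = 400608/((-45*I*√269)) = 400608*(I*√269/12105) = 44512*I*√269/1345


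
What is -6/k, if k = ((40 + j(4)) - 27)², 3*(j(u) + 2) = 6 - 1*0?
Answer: -6/169 ≈ -0.035503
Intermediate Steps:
j(u) = 0 (j(u) = -2 + (6 - 1*0)/3 = -2 + (6 + 0)/3 = -2 + (⅓)*6 = -2 + 2 = 0)
k = 169 (k = ((40 + 0) - 27)² = (40 - 27)² = 13² = 169)
-6/k = -6/169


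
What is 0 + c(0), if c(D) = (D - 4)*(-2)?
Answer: 8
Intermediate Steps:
c(D) = 8 - 2*D (c(D) = (-4 + D)*(-2) = 8 - 2*D)
0 + c(0) = 0 + (8 - 2*0) = 0 + (8 + 0) = 0 + 8 = 8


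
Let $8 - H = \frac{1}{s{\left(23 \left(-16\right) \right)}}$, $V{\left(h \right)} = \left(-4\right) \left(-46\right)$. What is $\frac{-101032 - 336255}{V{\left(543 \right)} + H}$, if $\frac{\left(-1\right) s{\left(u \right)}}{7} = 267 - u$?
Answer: $- \frac{1943740715}{853441} \approx -2277.5$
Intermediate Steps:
$s{\left(u \right)} = -1869 + 7 u$ ($s{\left(u \right)} = - 7 \left(267 - u\right) = -1869 + 7 u$)
$V{\left(h \right)} = 184$
$H = \frac{35561}{4445}$ ($H = 8 - \frac{1}{-1869 + 7 \cdot 23 \left(-16\right)} = 8 - \frac{1}{-1869 + 7 \left(-368\right)} = 8 - \frac{1}{-1869 - 2576} = 8 - \frac{1}{-4445} = 8 - - \frac{1}{4445} = 8 + \frac{1}{4445} = \frac{35561}{4445} \approx 8.0002$)
$\frac{-101032 - 336255}{V{\left(543 \right)} + H} = \frac{-101032 - 336255}{184 + \frac{35561}{4445}} = - \frac{437287}{\frac{853441}{4445}} = \left(-437287\right) \frac{4445}{853441} = - \frac{1943740715}{853441}$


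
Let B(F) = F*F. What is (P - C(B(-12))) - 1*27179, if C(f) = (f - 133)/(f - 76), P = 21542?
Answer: -383327/68 ≈ -5637.2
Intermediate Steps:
B(F) = F**2
C(f) = (-133 + f)/(-76 + f)
(P - C(B(-12))) - 1*27179 = (21542 - (-133 + (-12)**2)/(-76 + (-12)**2)) - 1*27179 = (21542 - (-133 + 144)/(-76 + 144)) - 27179 = (21542 - 11/68) - 27179 = 1464845/68 - 27179 = -383327/68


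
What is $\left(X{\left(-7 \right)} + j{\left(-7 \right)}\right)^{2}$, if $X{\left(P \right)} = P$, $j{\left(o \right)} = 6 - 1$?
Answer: $4$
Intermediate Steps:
$j{\left(o \right)} = 5$ ($j{\left(o \right)} = 6 - 1 = 5$)
$\left(X{\left(-7 \right)} + j{\left(-7 \right)}\right)^{2} = \left(-7 + 5\right)^{2} = \left(-2\right)^{2} = 4$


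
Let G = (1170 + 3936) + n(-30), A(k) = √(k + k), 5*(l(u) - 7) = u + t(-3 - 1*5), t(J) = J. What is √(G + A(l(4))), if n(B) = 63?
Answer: √(129225 + 5*√310)/5 ≈ 71.920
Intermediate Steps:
l(u) = 27/5 + u/5 (l(u) = 7 + (u + (-3 - 1*5))/5 = 7 + (u + (-3 - 5))/5 = 7 + (u - 8)/5 = 7 + (-8 + u)/5 = 7 + (-8/5 + u/5) = 27/5 + u/5)
A(k) = √2*√k (A(k) = √(2*k) = √2*√k)
G = 5169 (G = (1170 + 3936) + 63 = 5106 + 63 = 5169)
√(G + A(l(4))) = √(5169 + √2*√(27/5 + (⅕)*4)) = √(5169 + √2*√(27/5 + ⅘)) = √(5169 + √2*√(31/5)) = √(5169 + √2*(√155/5)) = √(5169 + √310/5)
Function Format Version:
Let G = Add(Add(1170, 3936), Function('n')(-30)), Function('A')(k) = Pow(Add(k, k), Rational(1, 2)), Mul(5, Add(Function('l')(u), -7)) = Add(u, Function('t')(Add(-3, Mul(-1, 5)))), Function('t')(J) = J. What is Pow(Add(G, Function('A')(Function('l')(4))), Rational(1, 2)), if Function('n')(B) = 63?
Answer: Mul(Rational(1, 5), Pow(Add(129225, Mul(5, Pow(310, Rational(1, 2)))), Rational(1, 2))) ≈ 71.920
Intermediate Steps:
Function('l')(u) = Add(Rational(27, 5), Mul(Rational(1, 5), u)) (Function('l')(u) = Add(7, Mul(Rational(1, 5), Add(u, Add(-3, Mul(-1, 5))))) = Add(7, Mul(Rational(1, 5), Add(u, Add(-3, -5)))) = Add(7, Mul(Rational(1, 5), Add(u, -8))) = Add(7, Mul(Rational(1, 5), Add(-8, u))) = Add(7, Add(Rational(-8, 5), Mul(Rational(1, 5), u))) = Add(Rational(27, 5), Mul(Rational(1, 5), u)))
Function('A')(k) = Mul(Pow(2, Rational(1, 2)), Pow(k, Rational(1, 2))) (Function('A')(k) = Pow(Mul(2, k), Rational(1, 2)) = Mul(Pow(2, Rational(1, 2)), Pow(k, Rational(1, 2))))
G = 5169 (G = Add(Add(1170, 3936), 63) = Add(5106, 63) = 5169)
Pow(Add(G, Function('A')(Function('l')(4))), Rational(1, 2)) = Pow(Add(5169, Mul(Pow(2, Rational(1, 2)), Pow(Add(Rational(27, 5), Mul(Rational(1, 5), 4)), Rational(1, 2)))), Rational(1, 2)) = Pow(Add(5169, Mul(Pow(2, Rational(1, 2)), Pow(Add(Rational(27, 5), Rational(4, 5)), Rational(1, 2)))), Rational(1, 2)) = Pow(Add(5169, Mul(Pow(2, Rational(1, 2)), Pow(Rational(31, 5), Rational(1, 2)))), Rational(1, 2)) = Pow(Add(5169, Mul(Pow(2, Rational(1, 2)), Mul(Rational(1, 5), Pow(155, Rational(1, 2))))), Rational(1, 2)) = Pow(Add(5169, Mul(Rational(1, 5), Pow(310, Rational(1, 2)))), Rational(1, 2))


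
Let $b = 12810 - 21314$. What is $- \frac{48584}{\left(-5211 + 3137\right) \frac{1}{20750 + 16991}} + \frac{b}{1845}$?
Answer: $\frac{1691495247692}{1913265} \approx 8.8409 \cdot 10^{5}$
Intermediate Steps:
$b = -8504$ ($b = 12810 - 21314 = -8504$)
$- \frac{48584}{\left(-5211 + 3137\right) \frac{1}{20750 + 16991}} + \frac{b}{1845} = - \frac{48584}{\left(-5211 + 3137\right) \frac{1}{20750 + 16991}} - \frac{8504}{1845} = - \frac{48584}{\left(-2074\right) \frac{1}{37741}} - \frac{8504}{1845} = - \frac{48584}{- \frac{2074}{37741}} - \frac{8504}{1845} = \left(-48584\right) \left(- \frac{37741}{2074}\right) - \frac{8504}{1845} = \frac{916804372}{1037} - \frac{8504}{1845} = \frac{1691495247692}{1913265}$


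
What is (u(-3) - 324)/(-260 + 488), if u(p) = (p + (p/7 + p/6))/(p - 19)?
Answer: -9067/6384 ≈ -1.4203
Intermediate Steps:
u(p) = 55*p/(42*(-19 + p)) (u(p) = (p + (p*(⅐) + p*(⅙)))/(-19 + p) = (p + (p/7 + p/6))/(-19 + p) = (p + 13*p/42)/(-19 + p) = (55*p/42)/(-19 + p) = 55*p/(42*(-19 + p)))
(u(-3) - 324)/(-260 + 488) = ((55/42)*(-3)/(-19 - 3) - 324)/(-260 + 488) = ((55/42)*(-3)/(-22) - 324)/228 = ((55/42)*(-3)*(-1/22) - 324)*(1/228) = (5/28 - 324)*(1/228) = -9067/28*1/228 = -9067/6384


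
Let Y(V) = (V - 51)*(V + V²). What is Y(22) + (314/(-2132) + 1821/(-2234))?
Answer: -8736900295/595361 ≈ -14675.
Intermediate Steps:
Y(V) = (-51 + V)*(V + V²)
Y(22) + (314/(-2132) + 1821/(-2234)) = 22*(-51 + 22² - 50*22) + (314/(-2132) + 1821/(-2234)) = 22*(-51 + 484 - 1100) + (314*(-1/2132) + 1821*(-1/2234)) = 22*(-667) + (-157/1066 - 1821/2234) = -14674 - 572981/595361 = -8736900295/595361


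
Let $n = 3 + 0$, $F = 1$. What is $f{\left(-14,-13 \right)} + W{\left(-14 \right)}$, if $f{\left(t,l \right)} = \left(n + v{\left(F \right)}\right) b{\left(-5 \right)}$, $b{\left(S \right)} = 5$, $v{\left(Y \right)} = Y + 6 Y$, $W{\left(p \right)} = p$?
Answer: $36$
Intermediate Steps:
$v{\left(Y \right)} = 7 Y$
$n = 3$
$f{\left(t,l \right)} = 50$ ($f{\left(t,l \right)} = \left(3 + 7 \cdot 1\right) 5 = \left(3 + 7\right) 5 = 10 \cdot 5 = 50$)
$f{\left(-14,-13 \right)} + W{\left(-14 \right)} = 50 - 14 = 36$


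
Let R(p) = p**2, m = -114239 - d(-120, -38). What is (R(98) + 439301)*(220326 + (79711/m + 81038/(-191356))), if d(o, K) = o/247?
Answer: 267017404497827280126855/2699737802014 ≈ 9.8905e+10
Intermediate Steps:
d(o, K) = o/247 (d(o, K) = o*(1/247) = o/247)
m = -28216913/247 (m = -114239 - (-120)/247 = -114239 - 1*(-120/247) = -114239 + 120/247 = -28216913/247 ≈ -1.1424e+5)
(R(98) + 439301)*(220326 + (79711/m + 81038/(-191356))) = (98**2 + 439301)*(220326 + (79711/(-28216913/247) + 81038/(-191356))) = (9604 + 439301)*(220326 + (79711*(-247/28216913) + 81038*(-1/191356))) = 448905*(220326 + (-19688617/28216913 - 40519/95678)) = 448905*(220326 - 3027088595173/2699737802014) = 448905*(594819403877941391/2699737802014) = 267017404497827280126855/2699737802014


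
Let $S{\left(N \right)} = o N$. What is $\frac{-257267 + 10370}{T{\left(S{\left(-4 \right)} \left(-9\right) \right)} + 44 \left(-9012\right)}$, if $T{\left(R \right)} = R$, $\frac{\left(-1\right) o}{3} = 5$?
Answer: $\frac{11757}{18908} \approx 0.6218$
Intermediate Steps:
$o = -15$ ($o = \left(-3\right) 5 = -15$)
$S{\left(N \right)} = - 15 N$
$\frac{-257267 + 10370}{T{\left(S{\left(-4 \right)} \left(-9\right) \right)} + 44 \left(-9012\right)} = \frac{-257267 + 10370}{\left(-15\right) \left(-4\right) \left(-9\right) + 44 \left(-9012\right)} = - \frac{246897}{60 \left(-9\right) - 396528} = - \frac{246897}{-540 - 396528} = - \frac{246897}{-397068} = \left(-246897\right) \left(- \frac{1}{397068}\right) = \frac{11757}{18908}$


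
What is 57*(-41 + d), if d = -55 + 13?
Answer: -4731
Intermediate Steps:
d = -42
57*(-41 + d) = 57*(-41 - 42) = 57*(-83) = -4731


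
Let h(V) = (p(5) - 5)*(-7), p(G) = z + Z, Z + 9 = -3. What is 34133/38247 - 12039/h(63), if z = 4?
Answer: -41577230/316407 ≈ -131.40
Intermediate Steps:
Z = -12 (Z = -9 - 3 = -12)
p(G) = -8 (p(G) = 4 - 12 = -8)
h(V) = 91 (h(V) = (-8 - 5)*(-7) = -13*(-7) = 91)
34133/38247 - 12039/h(63) = 34133/38247 - 12039/91 = 34133*(1/38247) - 12039*1/91 = 3103/3477 - 12039/91 = -41577230/316407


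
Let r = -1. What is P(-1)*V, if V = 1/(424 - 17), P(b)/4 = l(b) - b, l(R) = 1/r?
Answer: 0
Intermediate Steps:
l(R) = -1 (l(R) = 1/(-1) = -1)
P(b) = -4 - 4*b (P(b) = 4*(-1 - b) = -4 - 4*b)
V = 1/407 ≈ 0.0024570
P(-1)*V = (-4 - 4*(-1))*(1/407) = (-4 + 4)*(1/407) = 0*(1/407) = 0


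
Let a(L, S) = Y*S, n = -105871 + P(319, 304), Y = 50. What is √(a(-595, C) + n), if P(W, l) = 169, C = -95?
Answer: 2*I*√27613 ≈ 332.34*I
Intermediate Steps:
n = -105702 (n = -105871 + 169 = -105702)
a(L, S) = 50*S
√(a(-595, C) + n) = √(50*(-95) - 105702) = √(-4750 - 105702) = √(-110452) = 2*I*√27613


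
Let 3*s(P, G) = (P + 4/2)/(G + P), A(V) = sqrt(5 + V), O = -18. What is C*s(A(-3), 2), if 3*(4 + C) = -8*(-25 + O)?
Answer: 332/9 ≈ 36.889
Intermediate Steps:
s(P, G) = (2 + P)/(3*(G + P)) (s(P, G) = ((P + 4/2)/(G + P))/3 = ((P + 4*(1/2))/(G + P))/3 = ((P + 2)/(G + P))/3 = ((2 + P)/(G + P))/3 = (2 + P)/(3*(G + P)))
C = 332/3 (C = -4 + (-8*(-25 - 18))/3 = -4 + (-8*(-43))/3 = -4 + (1/3)*344 = -4 + 344/3 = 332/3 ≈ 110.67)
C*s(A(-3), 2) = 332*((2 + sqrt(5 - 3))/(3*(2 + sqrt(5 - 3))))/3 = 332*((2 + sqrt(2))/(3*(2 + sqrt(2))))/3 = (332/3)*(1/3) = 332/9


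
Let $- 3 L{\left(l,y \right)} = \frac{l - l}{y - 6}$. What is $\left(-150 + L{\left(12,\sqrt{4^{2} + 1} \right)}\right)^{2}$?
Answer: $22500$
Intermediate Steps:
$L{\left(l,y \right)} = 0$ ($L{\left(l,y \right)} = - \frac{\left(l - l\right) \frac{1}{y - 6}}{3} = - \frac{0 \frac{1}{-6 + y}}{3} = \left(- \frac{1}{3}\right) 0 = 0$)
$\left(-150 + L{\left(12,\sqrt{4^{2} + 1} \right)}\right)^{2} = \left(-150 + 0\right)^{2} = \left(-150\right)^{2} = 22500$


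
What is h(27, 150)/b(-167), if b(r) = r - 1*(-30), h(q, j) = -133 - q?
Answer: 160/137 ≈ 1.1679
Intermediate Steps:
b(r) = 30 + r (b(r) = r + 30 = 30 + r)
h(27, 150)/b(-167) = (-133 - 1*27)/(30 - 167) = (-133 - 27)/(-137) = -160*(-1/137) = 160/137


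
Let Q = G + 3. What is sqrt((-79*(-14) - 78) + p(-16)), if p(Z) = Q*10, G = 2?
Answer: 7*sqrt(22) ≈ 32.833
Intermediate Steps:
Q = 5 (Q = 2 + 3 = 5)
p(Z) = 50 (p(Z) = 5*10 = 50)
sqrt((-79*(-14) - 78) + p(-16)) = sqrt((-79*(-14) - 78) + 50) = sqrt((1106 - 78) + 50) = sqrt(1028 + 50) = sqrt(1078) = 7*sqrt(22)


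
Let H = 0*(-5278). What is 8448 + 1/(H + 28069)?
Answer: 237126913/28069 ≈ 8448.0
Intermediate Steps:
H = 0
8448 + 1/(H + 28069) = 8448 + 1/(0 + 28069) = 8448 + 1/28069 = 237126913/28069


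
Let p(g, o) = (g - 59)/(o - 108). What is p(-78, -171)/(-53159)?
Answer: -137/14831361 ≈ -9.2372e-6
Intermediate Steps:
p(g, o) = (-59 + g)/(-108 + o)
p(-78, -171)/(-53159) = ((-59 - 78)/(-108 - 171))/(-53159) = (-137/(-279))*(-1/53159) = -1/279*(-137)*(-1/53159) = (137/279)*(-1/53159) = -137/14831361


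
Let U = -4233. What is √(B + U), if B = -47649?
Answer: I*√51882 ≈ 227.78*I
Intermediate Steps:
√(B + U) = √(-47649 - 4233) = √(-51882) = I*√51882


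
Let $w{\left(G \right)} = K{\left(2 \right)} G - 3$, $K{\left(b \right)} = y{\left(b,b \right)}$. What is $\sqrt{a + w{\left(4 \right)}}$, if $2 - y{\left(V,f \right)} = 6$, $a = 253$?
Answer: $3 \sqrt{26} \approx 15.297$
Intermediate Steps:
$y{\left(V,f \right)} = -4$ ($y{\left(V,f \right)} = 2 - 6 = -4$)
$K{\left(b \right)} = -4$
$w{\left(G \right)} = -3 - 4 G$ ($w{\left(G \right)} = - 4 G - 3 = -3 - 4 G$)
$\sqrt{a + w{\left(4 \right)}} = \sqrt{253 - 19} = \sqrt{234} = 3 \sqrt{26}$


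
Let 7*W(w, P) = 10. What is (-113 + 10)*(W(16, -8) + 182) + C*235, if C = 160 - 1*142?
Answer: -102642/7 ≈ -14663.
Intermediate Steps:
C = 18 (C = 160 - 142 = 18)
W(w, P) = 10/7 (W(w, P) = (1/7)*10 = 10/7)
(-113 + 10)*(W(16, -8) + 182) + C*235 = (-113 + 10)*(10/7 + 182) + 18*235 = -103*1284/7 + 4230 = -132252/7 + 4230 = -102642/7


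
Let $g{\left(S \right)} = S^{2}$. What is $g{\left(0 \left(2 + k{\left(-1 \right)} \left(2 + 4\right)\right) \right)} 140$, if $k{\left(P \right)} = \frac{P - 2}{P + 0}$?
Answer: $0$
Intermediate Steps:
$k{\left(P \right)} = \frac{-2 + P}{P}$
$g{\left(0 \left(2 + k{\left(-1 \right)} \left(2 + 4\right)\right) \right)} 140 = \left(0 \left(2 + \frac{-2 - 1}{-1} \left(2 + 4\right)\right)\right)^{2} \cdot 140 = \left(0 \left(2 + \left(-1\right) \left(-3\right) 6\right)\right)^{2} \cdot 140 = \left(0 \left(2 + 3 \cdot 6\right)\right)^{2} \cdot 140 = \left(0 \left(2 + 18\right)\right)^{2} \cdot 140 = \left(0 \cdot 20\right)^{2} \cdot 140 = 0^{2} \cdot 140 = 0 \cdot 140 = 0$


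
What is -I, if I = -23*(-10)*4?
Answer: -920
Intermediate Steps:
I = 920 (I = 230*4 = 920)
-I = -1*920 = -920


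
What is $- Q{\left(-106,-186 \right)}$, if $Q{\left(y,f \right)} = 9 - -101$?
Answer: $-110$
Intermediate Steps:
$Q{\left(y,f \right)} = 110$ ($Q{\left(y,f \right)} = 9 + 101 = 110$)
$- Q{\left(-106,-186 \right)} = \left(-1\right) 110 = -110$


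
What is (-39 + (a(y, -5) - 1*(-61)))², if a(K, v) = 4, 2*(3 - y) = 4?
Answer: 676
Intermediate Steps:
y = 1 (y = 3 - ½*4 = 3 - 2 = 1)
(-39 + (a(y, -5) - 1*(-61)))² = (-39 + (4 - 1*(-61)))² = (-39 + (4 + 61))² = (-39 + 65)² = 26² = 676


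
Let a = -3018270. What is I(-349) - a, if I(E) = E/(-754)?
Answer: 2275775929/754 ≈ 3.0183e+6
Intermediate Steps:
I(E) = -E/754 (I(E) = E*(-1/754) = -E/754)
I(-349) - a = -1/754*(-349) - 1*(-3018270) = 349/754 + 3018270 = 2275775929/754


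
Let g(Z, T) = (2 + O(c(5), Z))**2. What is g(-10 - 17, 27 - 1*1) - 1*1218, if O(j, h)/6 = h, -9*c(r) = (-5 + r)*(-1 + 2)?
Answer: 24382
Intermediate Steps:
c(r) = 5/9 - r/9 (c(r) = -(-5 + r)*(-1 + 2)/9 = -(-5 + r)/9 = 5/9 - r/9)
O(j, h) = 6*h
g(Z, T) = (2 + 6*Z)**2
g(-10 - 17, 27 - 1*1) - 1*1218 = 4*(1 + 3*(-10 - 17))**2 - 1*1218 = 4*(1 + 3*(-27))**2 - 1218 = 4*(1 - 81)**2 - 1218 = 4*(-80)**2 - 1218 = 4*6400 - 1218 = 25600 - 1218 = 24382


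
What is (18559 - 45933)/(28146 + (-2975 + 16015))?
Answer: -13687/20593 ≈ -0.66464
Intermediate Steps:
(18559 - 45933)/(28146 + (-2975 + 16015)) = -27374/(28146 + 13040) = -27374/41186 = -27374*1/41186 = -13687/20593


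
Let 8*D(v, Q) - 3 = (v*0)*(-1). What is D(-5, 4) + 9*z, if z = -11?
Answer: -789/8 ≈ -98.625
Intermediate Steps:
D(v, Q) = 3/8 (D(v, Q) = 3/8 + ((v*0)*(-1))/8 = 3/8 + (0*(-1))/8 = 3/8 + (⅛)*0 = 3/8 + 0 = 3/8)
D(-5, 4) + 9*z = 3/8 + 9*(-11) = 3/8 - 99 = -789/8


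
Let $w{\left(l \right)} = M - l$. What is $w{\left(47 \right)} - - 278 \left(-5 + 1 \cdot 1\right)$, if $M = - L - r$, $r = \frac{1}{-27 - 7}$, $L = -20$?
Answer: $- \frac{38725}{34} \approx -1139.0$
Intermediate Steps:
$r = - \frac{1}{34}$ ($r = \frac{1}{-34} = - \frac{1}{34} \approx -0.029412$)
$M = \frac{681}{34}$ ($M = \left(-1\right) \left(-20\right) - - \frac{1}{34} = 20 + \frac{1}{34} = \frac{681}{34} \approx 20.029$)
$w{\left(l \right)} = \frac{681}{34} - l$
$w{\left(47 \right)} - - 278 \left(-5 + 1 \cdot 1\right) = \left(\frac{681}{34} - 47\right) - - 278 \left(-5 + 1 \cdot 1\right) = \left(\frac{681}{34} - 47\right) - - 278 \left(-5 + 1\right) = - \frac{917}{34} - \left(-278\right) \left(-4\right) = - \frac{917}{34} - 1112 = - \frac{38725}{34}$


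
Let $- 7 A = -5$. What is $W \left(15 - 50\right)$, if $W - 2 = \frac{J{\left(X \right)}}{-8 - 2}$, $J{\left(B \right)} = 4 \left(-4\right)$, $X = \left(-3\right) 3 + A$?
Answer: $-126$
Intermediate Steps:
$A = \frac{5}{7}$ ($A = \left(- \frac{1}{7}\right) \left(-5\right) = \frac{5}{7} \approx 0.71429$)
$X = - \frac{58}{7}$ ($X = \left(-3\right) 3 + \frac{5}{7} = -9 + \frac{5}{7} = - \frac{58}{7} \approx -8.2857$)
$J{\left(B \right)} = -16$
$W = \frac{18}{5}$ ($W = 2 - \frac{16}{-8 - 2} = 2 - \frac{16}{-10} = 2 - - \frac{8}{5} = 2 + \frac{8}{5} = \frac{18}{5} \approx 3.6$)
$W \left(15 - 50\right) = \frac{18 \left(15 - 50\right)}{5} = \frac{18}{5} \left(-35\right) = -126$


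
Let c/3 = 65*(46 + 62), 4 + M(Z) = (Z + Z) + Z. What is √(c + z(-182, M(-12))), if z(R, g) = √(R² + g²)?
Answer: √(21060 + 2*√8681) ≈ 145.76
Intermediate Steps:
M(Z) = -4 + 3*Z (M(Z) = -4 + ((Z + Z) + Z) = -4 + (2*Z + Z) = -4 + 3*Z)
c = 21060 (c = 3*(65*(46 + 62)) = 3*(65*108) = 3*7020 = 21060)
√(c + z(-182, M(-12))) = √(21060 + √((-182)² + (-4 + 3*(-12))²)) = √(21060 + √(33124 + (-4 - 36)²)) = √(21060 + √(33124 + (-40)²)) = √(21060 + √(33124 + 1600)) = √(21060 + √34724) = √(21060 + 2*√8681)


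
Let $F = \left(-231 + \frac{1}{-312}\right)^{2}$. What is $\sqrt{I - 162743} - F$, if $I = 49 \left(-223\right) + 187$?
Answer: $- \frac{5194517329}{97344} + i \sqrt{173483} \approx -53363.0 + 416.51 i$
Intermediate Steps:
$I = -10740$ ($I = -10927 + 187 = -10740$)
$F = \frac{5194517329}{97344}$ ($F = \left(-231 - \frac{1}{312}\right)^{2} = \left(- \frac{72073}{312}\right)^{2} = \frac{5194517329}{97344} \approx 53363.0$)
$\sqrt{I - 162743} - F = \sqrt{-10740 - 162743} - \frac{5194517329}{97344} = \sqrt{-173483} - \frac{5194517329}{97344} = i \sqrt{173483} - \frac{5194517329}{97344} = - \frac{5194517329}{97344} + i \sqrt{173483}$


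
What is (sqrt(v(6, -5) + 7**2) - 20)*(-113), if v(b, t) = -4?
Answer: 2260 - 339*sqrt(5) ≈ 1502.0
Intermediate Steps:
(sqrt(v(6, -5) + 7**2) - 20)*(-113) = (sqrt(-4 + 7**2) - 20)*(-113) = (sqrt(-4 + 49) - 20)*(-113) = (sqrt(45) - 20)*(-113) = (3*sqrt(5) - 20)*(-113) = (-20 + 3*sqrt(5))*(-113) = 2260 - 339*sqrt(5)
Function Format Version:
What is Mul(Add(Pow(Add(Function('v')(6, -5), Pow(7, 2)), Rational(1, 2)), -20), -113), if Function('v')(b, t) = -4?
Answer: Add(2260, Mul(-339, Pow(5, Rational(1, 2)))) ≈ 1502.0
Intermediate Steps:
Mul(Add(Pow(Add(Function('v')(6, -5), Pow(7, 2)), Rational(1, 2)), -20), -113) = Mul(Add(Pow(Add(-4, Pow(7, 2)), Rational(1, 2)), -20), -113) = Mul(Add(Pow(Add(-4, 49), Rational(1, 2)), -20), -113) = Mul(Add(Pow(45, Rational(1, 2)), -20), -113) = Mul(Add(Mul(3, Pow(5, Rational(1, 2))), -20), -113) = Mul(Add(-20, Mul(3, Pow(5, Rational(1, 2)))), -113) = Add(2260, Mul(-339, Pow(5, Rational(1, 2))))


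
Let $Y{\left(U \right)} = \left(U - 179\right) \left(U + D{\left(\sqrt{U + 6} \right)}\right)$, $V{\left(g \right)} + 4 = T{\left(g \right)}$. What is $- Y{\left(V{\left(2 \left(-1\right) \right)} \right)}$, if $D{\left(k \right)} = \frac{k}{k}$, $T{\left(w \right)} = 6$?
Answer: $531$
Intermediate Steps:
$V{\left(g \right)} = 2$ ($V{\left(g \right)} = -4 + 6 = 2$)
$D{\left(k \right)} = 1$
$Y{\left(U \right)} = \left(1 + U\right) \left(-179 + U\right)$ ($Y{\left(U \right)} = \left(U - 179\right) \left(U + 1\right) = \left(-179 + U\right) \left(1 + U\right) = \left(1 + U\right) \left(-179 + U\right)$)
$- Y{\left(V{\left(2 \left(-1\right) \right)} \right)} = - (-179 + 2^{2} - 356) = - (-179 + 4 - 356) = \left(-1\right) \left(-531\right) = 531$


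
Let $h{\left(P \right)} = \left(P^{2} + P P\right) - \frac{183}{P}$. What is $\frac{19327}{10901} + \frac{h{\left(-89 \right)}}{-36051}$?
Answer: $\frac{4239973112}{3179662149} \approx 1.3335$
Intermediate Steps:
$h{\left(P \right)} = - \frac{183}{P} + 2 P^{2}$ ($h{\left(P \right)} = \left(P^{2} + P^{2}\right) - \frac{183}{P} = 2 P^{2} - \frac{183}{P} = - \frac{183}{P} + 2 P^{2}$)
$\frac{19327}{10901} + \frac{h{\left(-89 \right)}}{-36051} = \frac{19327}{10901} + \frac{\frac{1}{-89} \left(-183 + 2 \left(-89\right)^{3}\right)}{-36051} = 19327 \cdot \frac{1}{10901} + - \frac{-183 + 2 \left(-704969\right)}{89} \left(- \frac{1}{36051}\right) = \frac{1757}{991} + - \frac{-183 - 1409938}{89} \left(- \frac{1}{36051}\right) = \frac{1757}{991} + \left(- \frac{1}{89}\right) \left(-1410121\right) \left(- \frac{1}{36051}\right) = \frac{1757}{991} + \frac{1410121}{89} \left(- \frac{1}{36051}\right) = \frac{1757}{991} - \frac{1410121}{3208539} = \frac{4239973112}{3179662149}$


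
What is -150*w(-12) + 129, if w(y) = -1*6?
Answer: 1029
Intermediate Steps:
w(y) = -6
-150*w(-12) + 129 = -150*(-6) + 129 = 900 + 129 = 1029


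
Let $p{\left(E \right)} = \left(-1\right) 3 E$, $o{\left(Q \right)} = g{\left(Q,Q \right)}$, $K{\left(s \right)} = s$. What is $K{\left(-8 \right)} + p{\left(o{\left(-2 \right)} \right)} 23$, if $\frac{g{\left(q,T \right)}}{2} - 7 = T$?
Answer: $-698$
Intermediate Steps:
$g{\left(q,T \right)} = 14 + 2 T$
$o{\left(Q \right)} = 14 + 2 Q$
$p{\left(E \right)} = - 3 E$
$K{\left(-8 \right)} + p{\left(o{\left(-2 \right)} \right)} 23 = -8 + - 3 \left(14 + 2 \left(-2\right)\right) 23 = -8 + - 3 \left(14 - 4\right) 23 = -8 + \left(-3\right) 10 \cdot 23 = -8 - 690 = -698$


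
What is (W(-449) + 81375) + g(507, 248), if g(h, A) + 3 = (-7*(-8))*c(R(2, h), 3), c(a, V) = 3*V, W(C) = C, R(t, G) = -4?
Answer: 81427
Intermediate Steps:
g(h, A) = 501 (g(h, A) = -3 + (-7*(-8))*(3*3) = -3 + 56*9 = -3 + 504 = 501)
(W(-449) + 81375) + g(507, 248) = (-449 + 81375) + 501 = 80926 + 501 = 81427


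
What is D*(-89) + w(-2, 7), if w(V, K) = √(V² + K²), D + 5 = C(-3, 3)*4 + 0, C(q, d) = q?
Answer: 1513 + √53 ≈ 1520.3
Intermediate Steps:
D = -17 (D = -5 + (-3*4 + 0) = -5 + (-12 + 0) = -5 - 12 = -17)
w(V, K) = √(K² + V²)
D*(-89) + w(-2, 7) = -17*(-89) + √(7² + (-2)²) = 1513 + √(49 + 4) = 1513 + √53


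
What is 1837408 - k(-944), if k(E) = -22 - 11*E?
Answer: 1827046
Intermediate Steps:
1837408 - k(-944) = 1837408 - (-22 - 11*(-944)) = 1837408 - (-22 + 10384) = 1837408 - 1*10362 = 1837408 - 10362 = 1827046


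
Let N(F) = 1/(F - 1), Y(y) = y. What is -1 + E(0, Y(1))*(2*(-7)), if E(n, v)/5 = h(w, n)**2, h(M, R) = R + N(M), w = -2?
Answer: -79/9 ≈ -8.7778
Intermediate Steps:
N(F) = 1/(-1 + F)
h(M, R) = R + 1/(-1 + M)
E(n, v) = 5*(-1/3 + n)**2 (E(n, v) = 5*((1 + n*(-1 - 2))/(-1 - 2))**2 = 5*((1 + n*(-3))/(-3))**2 = 5*(-(1 - 3*n)/3)**2 = 5*(-1/3 + n)**2)
-1 + E(0, Y(1))*(2*(-7)) = -1 + (5*(-1 + 3*0)**2/9)*(2*(-7)) = -1 + (5*(-1 + 0)**2/9)*(-14) = -1 + ((5/9)*(-1)**2)*(-14) = -1 + ((5/9)*1)*(-14) = -1 + (5/9)*(-14) = -1 - 70/9 = -79/9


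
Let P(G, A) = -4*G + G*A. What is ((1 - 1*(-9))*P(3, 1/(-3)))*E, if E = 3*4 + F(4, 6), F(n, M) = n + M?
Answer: -2860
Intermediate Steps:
F(n, M) = M + n
P(G, A) = -4*G + A*G
E = 22 (E = 3*4 + (6 + 4) = 12 + 10 = 22)
((1 - 1*(-9))*P(3, 1/(-3)))*E = ((1 - 1*(-9))*(3*(-4 + 1/(-3))))*22 = ((1 + 9)*(3*(-4 - ⅓)))*22 = (10*(3*(-13/3)))*22 = (10*(-13))*22 = -130*22 = -2860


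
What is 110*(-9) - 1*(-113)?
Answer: -877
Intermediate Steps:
110*(-9) - 1*(-113) = -990 + 113 = -877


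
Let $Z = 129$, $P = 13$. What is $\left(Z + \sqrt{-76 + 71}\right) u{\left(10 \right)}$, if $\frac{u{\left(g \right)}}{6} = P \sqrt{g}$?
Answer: $78 \sqrt{10} \left(129 + i \sqrt{5}\right) \approx 31819.0 + 551.54 i$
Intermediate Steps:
$u{\left(g \right)} = 78 \sqrt{g}$ ($u{\left(g \right)} = 6 \cdot 13 \sqrt{g} = 78 \sqrt{g}$)
$\left(Z + \sqrt{-76 + 71}\right) u{\left(10 \right)} = \left(129 + \sqrt{-76 + 71}\right) 78 \sqrt{10} = \left(129 + \sqrt{-5}\right) 78 \sqrt{10} = \left(129 + i \sqrt{5}\right) 78 \sqrt{10} = 78 \sqrt{10} \left(129 + i \sqrt{5}\right)$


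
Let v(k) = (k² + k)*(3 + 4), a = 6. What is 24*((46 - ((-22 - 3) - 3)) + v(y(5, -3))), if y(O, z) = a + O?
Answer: 23952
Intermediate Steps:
y(O, z) = 6 + O
v(k) = 7*k + 7*k² (v(k) = (k + k²)*7 = 7*k + 7*k²)
24*((46 - ((-22 - 3) - 3)) + v(y(5, -3))) = 24*((46 - ((-22 - 3) - 3)) + 7*(6 + 5)*(1 + (6 + 5))) = 24*((46 - (-25 - 3)) + 7*11*(1 + 11)) = 24*((46 - 1*(-28)) + 7*11*12) = 24*((46 + 28) + 924) = 24*(74 + 924) = 24*998 = 23952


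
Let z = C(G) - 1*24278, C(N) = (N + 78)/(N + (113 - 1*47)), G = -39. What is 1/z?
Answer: -9/218489 ≈ -4.1192e-5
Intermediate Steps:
C(N) = (78 + N)/(66 + N) (C(N) = (78 + N)/(N + (113 - 47)) = (78 + N)/(N + 66) = (78 + N)/(66 + N))
z = -218489/9 (z = (78 - 39)/(66 - 39) - 1*24278 = 39/27 - 24278 = (1/27)*39 - 24278 = 13/9 - 24278 = -218489/9 ≈ -24277.)
1/z = 1/(-218489/9) = -9/218489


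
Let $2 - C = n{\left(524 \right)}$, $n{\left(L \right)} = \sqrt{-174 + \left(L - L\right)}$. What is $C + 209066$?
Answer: $209068 - i \sqrt{174} \approx 2.0907 \cdot 10^{5} - 13.191 i$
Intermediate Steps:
$n{\left(L \right)} = i \sqrt{174}$ ($n{\left(L \right)} = \sqrt{-174 + 0} = \sqrt{-174} = i \sqrt{174}$)
$C = 2 - i \sqrt{174} \approx 2.0 - 13.191 i$
$C + 209066 = \left(2 - i \sqrt{174}\right) + 209066 = 209068 - i \sqrt{174}$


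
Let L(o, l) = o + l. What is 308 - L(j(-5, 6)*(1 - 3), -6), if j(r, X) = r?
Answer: 304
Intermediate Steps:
L(o, l) = l + o
308 - L(j(-5, 6)*(1 - 3), -6) = 308 - (-6 - 5*(1 - 3)) = 308 - (-6 - 5*(-2)) = 308 - (-6 + 10) = 308 - 1*4 = 308 - 4 = 304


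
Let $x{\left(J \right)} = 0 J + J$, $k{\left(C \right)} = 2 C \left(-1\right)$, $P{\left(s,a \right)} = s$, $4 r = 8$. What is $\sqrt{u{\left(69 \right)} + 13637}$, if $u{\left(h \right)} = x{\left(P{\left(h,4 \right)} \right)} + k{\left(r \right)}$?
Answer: $\sqrt{13702} \approx 117.06$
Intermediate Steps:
$r = 2$ ($r = \frac{1}{4} \cdot 8 = 2$)
$k{\left(C \right)} = - 2 C$
$x{\left(J \right)} = J$ ($x{\left(J \right)} = 0 + J = J$)
$u{\left(h \right)} = -4 + h$ ($u{\left(h \right)} = h - 4 = -4 + h$)
$\sqrt{u{\left(69 \right)} + 13637} = \sqrt{\left(-4 + 69\right) + 13637} = \sqrt{65 + 13637} = \sqrt{13702}$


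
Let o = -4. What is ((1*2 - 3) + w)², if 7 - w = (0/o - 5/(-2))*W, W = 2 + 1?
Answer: 9/4 ≈ 2.2500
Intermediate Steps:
W = 3
w = -½ (w = 7 - (0/(-4) - 5/(-2))*3 = 7 - (0*(-¼) - 5*(-½))*3 = 7 - (0 + 5/2)*3 = 7 - 5*3/2 = 7 - 1*15/2 = 7 - 15/2 = -½ ≈ -0.50000)
((1*2 - 3) + w)² = ((1*2 - 3) - ½)² = ((2 - 3) - ½)² = (-1 - ½)² = (-3/2)² = 9/4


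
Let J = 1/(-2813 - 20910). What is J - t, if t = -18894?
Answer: 448222361/23723 ≈ 18894.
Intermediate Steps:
J = -1/23723 (J = 1/(-23723) = -1/23723 ≈ -4.2153e-5)
J - t = -1/23723 - 1*(-18894) = -1/23723 + 18894 = 448222361/23723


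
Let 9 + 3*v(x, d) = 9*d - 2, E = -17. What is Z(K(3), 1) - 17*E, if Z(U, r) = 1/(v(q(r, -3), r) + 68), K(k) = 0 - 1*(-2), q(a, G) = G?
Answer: 58381/202 ≈ 289.01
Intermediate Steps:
K(k) = 2 (K(k) = 0 + 2 = 2)
v(x, d) = -11/3 + 3*d (v(x, d) = -3 + (9*d - 2)/3 = -3 + (-2 + 9*d)/3 = -3 + (-⅔ + 3*d) = -11/3 + 3*d)
Z(U, r) = 1/(193/3 + 3*r) (Z(U, r) = 1/((-11/3 + 3*r) + 68) = 1/(193/3 + 3*r))
Z(K(3), 1) - 17*E = 3/(193 + 9*1) - 17*(-17) = 3/(193 + 9) + 289 = 3/202 + 289 = 58381/202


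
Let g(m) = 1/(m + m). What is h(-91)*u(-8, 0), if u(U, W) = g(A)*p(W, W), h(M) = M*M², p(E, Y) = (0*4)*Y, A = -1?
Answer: 0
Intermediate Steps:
p(E, Y) = 0 (p(E, Y) = 0*Y = 0)
g(m) = 1/(2*m)
h(M) = M³
u(U, W) = 0 (u(U, W) = ((½)/(-1))*0 = ((½)*(-1))*0 = -½*0 = 0)
h(-91)*u(-8, 0) = (-91)³*0 = -753571*0 = 0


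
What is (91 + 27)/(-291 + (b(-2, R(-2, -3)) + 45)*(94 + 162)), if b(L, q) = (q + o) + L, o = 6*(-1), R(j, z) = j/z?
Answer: 354/28055 ≈ 0.012618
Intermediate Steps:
o = -6
b(L, q) = -6 + L + q (b(L, q) = (q - 6) + L = (-6 + q) + L = -6 + L + q)
(91 + 27)/(-291 + (b(-2, R(-2, -3)) + 45)*(94 + 162)) = (91 + 27)/(-291 + ((-6 - 2 - 2/(-3)) + 45)*(94 + 162)) = 118/(-291 + ((-6 - 2 - 2*(-⅓)) + 45)*256) = 118/(-291 + ((-6 - 2 + ⅔) + 45)*256) = 118/(-291 + (-22/3 + 45)*256) = 118/(-291 + (113/3)*256) = 118/(-291 + 28928/3) = 118/(28055/3) = 118*(3/28055) = 354/28055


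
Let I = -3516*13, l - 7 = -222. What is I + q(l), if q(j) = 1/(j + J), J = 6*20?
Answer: -4342261/95 ≈ -45708.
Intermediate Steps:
J = 120
l = -215 (l = 7 - 222 = -215)
I = -45708
q(j) = 1/(120 + j) (q(j) = 1/(j + 120) = 1/(120 + j))
I + q(l) = -45708 + 1/(120 - 215) = -45708 + 1/(-95) = -45708 - 1/95 = -4342261/95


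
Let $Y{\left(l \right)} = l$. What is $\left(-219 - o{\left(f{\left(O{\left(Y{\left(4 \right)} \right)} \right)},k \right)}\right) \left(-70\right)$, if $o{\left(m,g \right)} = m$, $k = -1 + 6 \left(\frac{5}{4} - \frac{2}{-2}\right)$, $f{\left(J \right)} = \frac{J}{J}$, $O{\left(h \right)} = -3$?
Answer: $15400$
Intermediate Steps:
$f{\left(J \right)} = 1$
$k = \frac{25}{2}$ ($k = -1 + 6 \left(5 \cdot \frac{1}{4} - -1\right) = -1 + 6 \left(\frac{5}{4} + 1\right) = -1 + 6 \cdot \frac{9}{4} = -1 + \frac{27}{2} = \frac{25}{2} \approx 12.5$)
$\left(-219 - o{\left(f{\left(O{\left(Y{\left(4 \right)} \right)} \right)},k \right)}\right) \left(-70\right) = \left(-219 - 1\right) \left(-70\right) = \left(-220\right) \left(-70\right) = 15400$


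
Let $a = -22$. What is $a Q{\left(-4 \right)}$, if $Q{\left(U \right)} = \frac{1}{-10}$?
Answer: $\frac{11}{5} \approx 2.2$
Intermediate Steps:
$Q{\left(U \right)} = - \frac{1}{10}$
$a Q{\left(-4 \right)} = \left(-22\right) \left(- \frac{1}{10}\right) = \frac{11}{5}$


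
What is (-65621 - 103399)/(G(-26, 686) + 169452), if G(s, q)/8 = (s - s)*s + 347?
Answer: -42255/43057 ≈ -0.98137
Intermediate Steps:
G(s, q) = 2776 (G(s, q) = 8*((s - s)*s + 347) = 8*(0*s + 347) = 8*(0 + 347) = 8*347 = 2776)
(-65621 - 103399)/(G(-26, 686) + 169452) = (-65621 - 103399)/(2776 + 169452) = -169020/172228 = -169020*1/172228 = -42255/43057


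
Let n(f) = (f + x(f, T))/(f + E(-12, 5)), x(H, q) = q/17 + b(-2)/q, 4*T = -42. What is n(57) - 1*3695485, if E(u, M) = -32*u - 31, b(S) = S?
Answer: -1081816238507/292740 ≈ -3.6955e+6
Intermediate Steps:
T = -21/2 (T = (¼)*(-42) = -21/2 ≈ -10.500)
x(H, q) = -2/q + q/17 (x(H, q) = q/17 - 2/q = -2/q + q/17)
E(u, M) = -31 - 32*u
n(f) = (-305/714 + f)/(353 + f) (n(f) = (f + (-2/(-21/2) + (1/17)*(-21/2)))/(f + (-31 - 32*(-12))) = (f + (-2*(-2/21) - 21/34))/(f + (-31 + 384)) = (f + (4/21 - 21/34))/(f + 353) = (f - 305/714)/(353 + f) = (-305/714 + f)/(353 + f))
n(57) - 1*3695485 = (-305/714 + 57)/(353 + 57) - 1*3695485 = (40393/714)/410 - 3695485 = (1/410)*(40393/714) - 3695485 = 40393/292740 - 3695485 = -1081816238507/292740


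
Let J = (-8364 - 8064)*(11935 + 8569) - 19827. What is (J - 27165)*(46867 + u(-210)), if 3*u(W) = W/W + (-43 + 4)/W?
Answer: -78945011534136/5 ≈ -1.5789e+13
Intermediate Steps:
u(W) = ⅓ - 13/W (u(W) = (W/W + (-43 + 4)/W)/3 = (1 - 39/W)/3 = ⅓ - 13/W)
J = -336859539 (J = -16428*20504 - 19827 = -336839712 - 19827 = -336859539)
(J - 27165)*(46867 + u(-210)) = (-336859539 - 27165)*(46867 + (⅓)*(-39 - 210)/(-210)) = -336886704*(46867 + (⅓)*(-1/210)*(-249)) = -336886704*(46867 + 83/210) = -336886704*9842153/210 = -78945011534136/5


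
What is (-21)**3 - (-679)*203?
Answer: 128576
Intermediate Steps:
(-21)**3 - (-679)*203 = -9261 - 1*(-137837) = -9261 + 137837 = 128576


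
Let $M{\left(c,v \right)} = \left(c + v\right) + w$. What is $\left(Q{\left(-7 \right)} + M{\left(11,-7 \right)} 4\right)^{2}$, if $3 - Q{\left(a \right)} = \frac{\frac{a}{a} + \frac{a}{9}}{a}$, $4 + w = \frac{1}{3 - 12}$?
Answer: $\frac{26569}{3969} \approx 6.6941$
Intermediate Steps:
$w = - \frac{37}{9}$ ($w = -4 + \frac{1}{3 - 12} = -4 + \frac{1}{-9} = -4 - \frac{1}{9} = - \frac{37}{9} \approx -4.1111$)
$M{\left(c,v \right)} = - \frac{37}{9} + c + v$ ($M{\left(c,v \right)} = \left(c + v\right) - \frac{37}{9} = - \frac{37}{9} + c + v$)
$Q{\left(a \right)} = 3 - \frac{1 + \frac{a}{9}}{a}$ ($Q{\left(a \right)} = 3 - \frac{\frac{a}{a} + \frac{a}{9}}{a} = 3 - \frac{1 + a \frac{1}{9}}{a} = 3 - \frac{1 + \frac{a}{9}}{a}$)
$\left(Q{\left(-7 \right)} + M{\left(11,-7 \right)} 4\right)^{2} = \left(\left(\frac{26}{9} - \frac{1}{-7}\right) + \left(- \frac{37}{9} + 11 - 7\right) 4\right)^{2} = \left(\left(\frac{26}{9} - - \frac{1}{7}\right) - \frac{4}{9}\right)^{2} = \left(\left(\frac{26}{9} + \frac{1}{7}\right) - \frac{4}{9}\right)^{2} = \left(\frac{191}{63} - \frac{4}{9}\right)^{2} = \left(\frac{163}{63}\right)^{2} = \frac{26569}{3969}$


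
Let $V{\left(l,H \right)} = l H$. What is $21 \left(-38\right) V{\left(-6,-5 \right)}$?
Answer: $-23940$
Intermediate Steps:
$V{\left(l,H \right)} = H l$
$21 \left(-38\right) V{\left(-6,-5 \right)} = 21 \left(-38\right) \left(\left(-5\right) \left(-6\right)\right) = \left(-798\right) 30 = -23940$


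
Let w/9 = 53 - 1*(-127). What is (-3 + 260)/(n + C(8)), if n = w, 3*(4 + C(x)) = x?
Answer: 771/4856 ≈ 0.15877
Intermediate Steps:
C(x) = -4 + x/3
w = 1620 (w = 9*(53 - 1*(-127)) = 9*(53 + 127) = 9*180 = 1620)
n = 1620
(-3 + 260)/(n + C(8)) = (-3 + 260)/(1620 + (-4 + (⅓)*8)) = 257/(1620 + (-4 + 8/3)) = 257/(1620 - 4/3) = 257/(4856/3) = 257*(3/4856) = 771/4856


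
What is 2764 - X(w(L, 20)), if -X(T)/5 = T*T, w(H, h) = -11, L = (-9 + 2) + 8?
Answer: 3369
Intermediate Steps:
L = 1 (L = -7 + 8 = 1)
X(T) = -5*T² (X(T) = -5*T*T = -5*T²)
2764 - X(w(L, 20)) = 2764 - (-5)*(-11)² = 2764 - (-5)*121 = 2764 - 1*(-605) = 2764 + 605 = 3369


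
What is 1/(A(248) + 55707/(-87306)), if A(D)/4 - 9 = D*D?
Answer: 29102/7160586735 ≈ 4.0642e-6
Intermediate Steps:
A(D) = 36 + 4*D² (A(D) = 36 + 4*(D*D) = 36 + 4*D²)
1/(A(248) + 55707/(-87306)) = 1/((36 + 4*248²) + 55707/(-87306)) = 1/((36 + 4*61504) + 55707*(-1/87306)) = 1/((36 + 246016) - 18569/29102) = 1/(246052 - 18569/29102) = 1/(7160586735/29102) = 29102/7160586735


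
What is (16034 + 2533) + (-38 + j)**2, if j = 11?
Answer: 19296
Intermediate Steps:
(16034 + 2533) + (-38 + j)**2 = (16034 + 2533) + (-38 + 11)**2 = 18567 + (-27)**2 = 18567 + 729 = 19296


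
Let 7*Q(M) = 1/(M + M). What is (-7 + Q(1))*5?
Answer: -485/14 ≈ -34.643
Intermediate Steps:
Q(M) = 1/(14*M) (Q(M) = 1/(7*(M + M)) = 1/(7*((2*M))) = (1/(2*M))/7 = 1/(14*M))
(-7 + Q(1))*5 = (-7 + (1/14)/1)*5 = (-7 + (1/14)*1)*5 = (-7 + 1/14)*5 = -97/14*5 = -485/14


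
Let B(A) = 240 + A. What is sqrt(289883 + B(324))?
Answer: sqrt(290447) ≈ 538.93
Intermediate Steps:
sqrt(289883 + B(324)) = sqrt(289883 + (240 + 324)) = sqrt(289883 + 564) = sqrt(290447)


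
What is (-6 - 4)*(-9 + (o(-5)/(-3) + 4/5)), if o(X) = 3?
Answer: 92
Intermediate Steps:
(-6 - 4)*(-9 + (o(-5)/(-3) + 4/5)) = (-6 - 4)*(-9 + (3/(-3) + 4/5)) = -10*(-9 + (3*(-⅓) + 4*(⅕))) = -10*(-9 + (-1 + ⅘)) = -10*(-9 - ⅕) = -10*(-46/5) = 92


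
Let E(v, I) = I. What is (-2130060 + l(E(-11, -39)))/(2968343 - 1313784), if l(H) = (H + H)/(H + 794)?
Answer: -1608195378/1249192045 ≈ -1.2874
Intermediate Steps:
l(H) = 2*H/(794 + H) (l(H) = (2*H)/(794 + H) = 2*H/(794 + H))
(-2130060 + l(E(-11, -39)))/(2968343 - 1313784) = (-2130060 + 2*(-39)/(794 - 39))/(2968343 - 1313784) = (-2130060 + 2*(-39)/755)/1654559 = (-2130060 + 2*(-39)*(1/755))*(1/1654559) = (-2130060 - 78/755)*(1/1654559) = -1608195378/755*1/1654559 = -1608195378/1249192045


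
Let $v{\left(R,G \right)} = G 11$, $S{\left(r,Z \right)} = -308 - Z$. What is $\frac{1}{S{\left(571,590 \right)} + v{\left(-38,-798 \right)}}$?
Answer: $- \frac{1}{9676} \approx -0.00010335$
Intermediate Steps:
$v{\left(R,G \right)} = 11 G$
$\frac{1}{S{\left(571,590 \right)} + v{\left(-38,-798 \right)}} = \frac{1}{\left(-308 - 590\right) + 11 \left(-798\right)} = \frac{1}{\left(-308 - 590\right) - 8778} = \frac{1}{-898 - 8778} = \frac{1}{-9676} = - \frac{1}{9676}$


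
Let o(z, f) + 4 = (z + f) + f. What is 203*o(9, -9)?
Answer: -2639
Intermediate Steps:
o(z, f) = -4 + z + 2*f (o(z, f) = -4 + ((z + f) + f) = -4 + ((f + z) + f) = -4 + (z + 2*f) = -4 + z + 2*f)
203*o(9, -9) = 203*(-4 + 9 + 2*(-9)) = 203*(-4 + 9 - 18) = 203*(-13) = -2639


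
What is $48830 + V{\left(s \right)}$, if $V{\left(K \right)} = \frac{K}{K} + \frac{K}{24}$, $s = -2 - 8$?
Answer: $\frac{585967}{12} \approx 48831.0$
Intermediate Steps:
$s = -10$ ($s = -2 - 8 = -10$)
$V{\left(K \right)} = 1 + \frac{K}{24}$ ($V{\left(K \right)} = 1 + K \frac{1}{24} = 1 + \frac{K}{24}$)
$48830 + V{\left(s \right)} = 48830 + \left(1 + \frac{1}{24} \left(-10\right)\right) = 48830 + \left(1 - \frac{5}{12}\right) = 48830 + \frac{7}{12} = \frac{585967}{12}$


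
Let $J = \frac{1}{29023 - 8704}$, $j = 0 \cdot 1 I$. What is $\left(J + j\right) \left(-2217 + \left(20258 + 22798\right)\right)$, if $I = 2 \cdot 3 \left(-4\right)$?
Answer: $\frac{13613}{6773} \approx 2.0099$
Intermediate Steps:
$I = -24$ ($I = 6 \left(-4\right) = -24$)
$j = 0$ ($j = 0 \cdot 1 \left(-24\right) = 0 \left(-24\right) = 0$)
$J = \frac{1}{20319} \approx 4.9215 \cdot 10^{-5}$
$\left(J + j\right) \left(-2217 + \left(20258 + 22798\right)\right) = \left(\frac{1}{20319} + 0\right) \left(-2217 + \left(20258 + 22798\right)\right) = \frac{-2217 + 43056}{20319} = \frac{1}{20319} \cdot 40839 = \frac{13613}{6773}$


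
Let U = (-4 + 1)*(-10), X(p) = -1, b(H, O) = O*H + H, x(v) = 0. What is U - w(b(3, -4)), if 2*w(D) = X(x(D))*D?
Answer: 51/2 ≈ 25.500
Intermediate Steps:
b(H, O) = H + H*O (b(H, O) = H*O + H = H + H*O)
U = 30 (U = -3*(-10) = 30)
w(D) = -D/2 (w(D) = (-D)/2 = -D/2)
U - w(b(3, -4)) = 30 - (-1)*3*(1 - 4)/2 = 30 - (-1)*3*(-3)/2 = 30 - (-1)*(-9)/2 = 30 - 1*9/2 = 30 - 9/2 = 51/2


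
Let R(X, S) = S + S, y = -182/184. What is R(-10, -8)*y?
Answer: 364/23 ≈ 15.826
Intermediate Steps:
y = -91/92 (y = -182*1/184 = -91/92 ≈ -0.98913)
R(X, S) = 2*S
R(-10, -8)*y = (2*(-8))*(-91/92) = -16*(-91/92) = 364/23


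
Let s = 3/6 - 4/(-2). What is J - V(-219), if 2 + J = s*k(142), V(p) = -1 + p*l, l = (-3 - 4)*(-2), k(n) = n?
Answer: 3420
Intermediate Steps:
l = 14 (l = -7*(-2) = 14)
s = 5/2 (s = 3*(1/6) - 4*(-1/2) = 1/2 + 2 = 5/2 ≈ 2.5000)
V(p) = -1 + 14*p (V(p) = -1 + p*14 = -1 + 14*p)
J = 353 (J = -2 + (5/2)*142 = -2 + 355 = 353)
J - V(-219) = 353 - (-1 + 14*(-219)) = 353 - (-1 - 3066) = 353 - 1*(-3067) = 353 + 3067 = 3420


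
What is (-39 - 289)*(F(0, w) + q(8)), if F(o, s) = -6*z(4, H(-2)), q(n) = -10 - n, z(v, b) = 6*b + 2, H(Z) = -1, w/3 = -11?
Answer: -1968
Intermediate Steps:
w = -33 (w = 3*(-11) = -33)
z(v, b) = 2 + 6*b
F(o, s) = 24 (F(o, s) = -6*(2 + 6*(-1)) = -6*(2 - 6) = -6*(-4) = 24)
(-39 - 289)*(F(0, w) + q(8)) = (-39 - 289)*(24 + (-10 - 1*8)) = -328*(24 + (-10 - 8)) = -328*(24 - 18) = -328*6 = -1968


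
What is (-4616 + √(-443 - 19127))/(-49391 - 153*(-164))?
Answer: 4616/24299 - I*√19570/24299 ≈ 0.18997 - 0.0057571*I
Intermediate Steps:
(-4616 + √(-443 - 19127))/(-49391 - 153*(-164)) = (-4616 + √(-19570))/(-49391 + 25092) = (-4616 + I*√19570)/(-24299) = (-4616 + I*√19570)*(-1/24299) = 4616/24299 - I*√19570/24299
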